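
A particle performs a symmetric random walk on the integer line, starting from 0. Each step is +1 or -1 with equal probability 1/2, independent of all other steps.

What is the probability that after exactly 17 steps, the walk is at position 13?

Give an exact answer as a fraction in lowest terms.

Answer: 17/16384

Derivation:
To reach position 13 after 17 steps: need 15 steps of +1 and 2 of -1.
Favorable paths: C(17,15) = 136
Total paths: 2^17 = 131072
P = 136/131072 = 17/16384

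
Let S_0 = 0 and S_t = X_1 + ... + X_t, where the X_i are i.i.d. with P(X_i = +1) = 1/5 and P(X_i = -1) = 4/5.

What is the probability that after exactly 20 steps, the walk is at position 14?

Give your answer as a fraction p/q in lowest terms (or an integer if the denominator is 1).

To reach position 14 after 20 steps: need 17 steps of +1 and 3 steps of -1.
Number of such sequences: C(20,17) = 1140
Each has probability (1/5)^17 · (4/5)^3 = 64/95367431640625
P = 1140 · 64/95367431640625 = 14592/19073486328125

Answer: 14592/19073486328125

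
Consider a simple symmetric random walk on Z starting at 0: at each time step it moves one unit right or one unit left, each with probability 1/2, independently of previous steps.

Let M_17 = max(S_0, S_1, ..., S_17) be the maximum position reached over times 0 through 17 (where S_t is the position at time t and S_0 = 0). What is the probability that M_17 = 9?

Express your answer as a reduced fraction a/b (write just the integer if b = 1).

Let M_17 = max(S_0,...,S_17). Use the reflection principle: for j ≥ 1, #{paths with M_17 ≥ j} = #{S_17 ≥ j} + #{S_17 ≥ j+1}.
By reflection, #{M_17 ≥ 9} = #{S_17 ≥ 9} + #{S_17 ≥ 10} = 3214 + 834 = 4048.
#{M_17 ≥ 10} = #{S_17 ≥ 10} + #{S_17 ≥ 11} = 834 + 834 = 1668.
#{M_17 = 9} = 4048 - 1668 = 2380.
P(M_17 = 9) = 2380/131072 = 595/32768

Answer: 595/32768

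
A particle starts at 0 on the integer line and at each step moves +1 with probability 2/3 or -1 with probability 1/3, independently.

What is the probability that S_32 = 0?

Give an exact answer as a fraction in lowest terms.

To be at 0 after 32 steps: need exactly 16 steps of +1 and 16 of -1.
Number of such sequences: C(32,16) = 601080390
Each has probability (2/3)^16 · (1/3)^16 = 65536/1853020188851841
P = 601080390 · 65536/1853020188851841 = 4376933826560/205891132094649

Answer: 4376933826560/205891132094649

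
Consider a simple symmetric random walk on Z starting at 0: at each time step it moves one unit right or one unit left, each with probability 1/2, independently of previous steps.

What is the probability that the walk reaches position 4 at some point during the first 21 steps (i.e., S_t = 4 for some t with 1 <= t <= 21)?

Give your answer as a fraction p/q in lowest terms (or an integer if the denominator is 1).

Answer: 200965/524288

Derivation:
Count via complement. Let g(t,s) = #length-t paths at position s with S_1..S_t all ≠ 4.
g(t,s) = g(t-1,s-1) + g(t-1,s+1) for s ≠ 4; g(t,4) = 0.
t=0: g(0,0)=1
t=1: g(1,-1)=1 g(1,1)=1
t=2: g(2,-2)=1 g(2,0)=2 g(2,2)=1
t=3: g(3,-3)=1 g(3,-1)=3 g(3,1)=3 g(3,3)=1
t=4: g(4,-4)=1 g(4,-2)=4 g(4,0)=6 g(4,2)=4
t=5: g(5,-5)=1 g(5,-3)=5 g(5,-1)=10 g(5,1)=10 g(5,3)=4
t=6: g(6,-6)=1 g(6,-4)=6 g(6,-2)=15 g(6,0)=20 g(6,2)=14
t=7: g(7,-7)=1 g(7,-5)=7 g(7,-3)=21 g(7,-1)=35 g(7,1)=34 g(7,3)=14
t=8: g(8,-8)=1 g(8,-6)=8 g(8,-4)=28 g(8,-2)=56 g(8,0)=69 g(8,2)=48
t=9: g(9,-9)=1 g(9,-7)=9 g(9,-5)=36 g(9,-3)=84 g(9,-1)=125 g(9,1)=117 g(9,3)=48
t=10: g(10,-10)=1 g(10,-8)=10 g(10,-6)=45 g(10,-4)=120 g(10,-2)=209 g(10,0)=242 g(10,2)=165
t=11: g(11,-11)=1 g(11,-9)=11 g(11,-7)=55 g(11,-5)=165 g(11,-3)=329 g(11,-1)=451 g(11,1)=407 g(11,3)=165
t=12: g(12,-12)=1 g(12,-10)=12 g(12,-8)=66 g(12,-6)=220 g(12,-4)=494 g(12,-2)=780 g(12,0)=858 g(12,2)=572
t=13: g(13,-13)=1 g(13,-11)=13 g(13,-9)=78 g(13,-7)=286 g(13,-5)=714 g(13,-3)=1274 g(13,-1)=1638 g(13,1)=1430 g(13,3)=572
t=14: g(14,-14)=1 g(14,-12)=14 g(14,-10)=91 g(14,-8)=364 g(14,-6)=1000 g(14,-4)=1988 g(14,-2)=2912 g(14,0)=3068 g(14,2)=2002
t=15: g(15,-15)=1 g(15,-13)=15 g(15,-11)=105 g(15,-9)=455 g(15,-7)=1364 g(15,-5)=2988 g(15,-3)=4900 g(15,-1)=5980 g(15,1)=5070 g(15,3)=2002
t=16: g(16,-16)=1 g(16,-14)=16 g(16,-12)=120 g(16,-10)=560 g(16,-8)=1819 g(16,-6)=4352 g(16,-4)=7888 g(16,-2)=10880 g(16,0)=11050 g(16,2)=7072
t=17: g(17,-17)=1 g(17,-15)=17 g(17,-13)=136 g(17,-11)=680 g(17,-9)=2379 g(17,-7)=6171 g(17,-5)=12240 g(17,-3)=18768 g(17,-1)=21930 g(17,1)=18122 g(17,3)=7072
t=18: g(18,-18)=1 g(18,-16)=18 g(18,-14)=153 g(18,-12)=816 g(18,-10)=3059 g(18,-8)=8550 g(18,-6)=18411 g(18,-4)=31008 g(18,-2)=40698 g(18,0)=40052 g(18,2)=25194
t=19: g(19,-19)=1 g(19,-17)=19 g(19,-15)=171 g(19,-13)=969 g(19,-11)=3875 g(19,-9)=11609 g(19,-7)=26961 g(19,-5)=49419 g(19,-3)=71706 g(19,-1)=80750 g(19,1)=65246 g(19,3)=25194
t=20: g(20,-20)=1 g(20,-18)=20 g(20,-16)=190 g(20,-14)=1140 g(20,-12)=4844 g(20,-10)=15484 g(20,-8)=38570 g(20,-6)=76380 g(20,-4)=121125 g(20,-2)=152456 g(20,0)=145996 g(20,2)=90440
t=21: g(21,-21)=1 g(21,-19)=21 g(21,-17)=210 g(21,-15)=1330 g(21,-13)=5984 g(21,-11)=20328 g(21,-9)=54054 g(21,-7)=114950 g(21,-5)=197505 g(21,-3)=273581 g(21,-1)=298452 g(21,1)=236436 g(21,3)=90440
Paths never hitting 4: Σ_s g(21,s) = 1293292
Paths hitting 4: 2^21 - 1293292 = 803860
P = 803860/2097152 = 200965/524288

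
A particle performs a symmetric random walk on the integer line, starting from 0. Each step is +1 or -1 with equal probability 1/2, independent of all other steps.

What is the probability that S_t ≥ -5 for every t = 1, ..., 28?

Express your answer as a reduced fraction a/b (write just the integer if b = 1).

Answer: 98659305/134217728

Derivation:
Let f(t,s) = #length-t paths at position s with S_1..S_t all ≥ -5.
f(t,s) = f(t-1,s-1) + f(t-1,s+1) for s ≥ -5; f(t,s) = 0 for s < -5.
t=0: f(0,0)=1
t=1: f(1,-1)=1 f(1,1)=1
t=2: f(2,-2)=1 f(2,0)=2 f(2,2)=1
t=3: f(3,-3)=1 f(3,-1)=3 f(3,1)=3 f(3,3)=1
t=4: f(4,-4)=1 f(4,-2)=4 f(4,0)=6 f(4,2)=4 f(4,4)=1
t=5: f(5,-5)=1 f(5,-3)=5 f(5,-1)=10 f(5,1)=10 f(5,3)=5 f(5,5)=1
t=6: f(6,-4)=6 f(6,-2)=15 f(6,0)=20 f(6,2)=15 f(6,4)=6 f(6,6)=1
t=7: f(7,-5)=6 f(7,-3)=21 f(7,-1)=35 f(7,1)=35 f(7,3)=21 f(7,5)=7 f(7,7)=1
t=8: f(8,-4)=27 f(8,-2)=56 f(8,0)=70 f(8,2)=56 f(8,4)=28 f(8,6)=8 f(8,8)=1
t=9: f(9,-5)=27 f(9,-3)=83 f(9,-1)=126 f(9,1)=126 f(9,3)=84 f(9,5)=36 f(9,7)=9 f(9,9)=1
t=10: f(10,-4)=110 f(10,-2)=209 f(10,0)=252 f(10,2)=210 f(10,4)=120 f(10,6)=45 f(10,8)=10 f(10,10)=1
t=11: f(11,-5)=110 f(11,-3)=319 f(11,-1)=461 f(11,1)=462 f(11,3)=330 f(11,5)=165 f(11,7)=55 f(11,9)=11 f(11,11)=1
t=12: f(12,-4)=429 f(12,-2)=780 f(12,0)=923 f(12,2)=792 f(12,4)=495 f(12,6)=220 f(12,8)=66 f(12,10)=12 f(12,12)=1
t=13: f(13,-5)=429 f(13,-3)=1209 f(13,-1)=1703 f(13,1)=1715 f(13,3)=1287 f(13,5)=715 f(13,7)=286 f(13,9)=78 f(13,11)=13 f(13,13)=1
t=14: f(14,-4)=1638 f(14,-2)=2912 f(14,0)=3418 f(14,2)=3002 f(14,4)=2002 f(14,6)=1001 f(14,8)=364 f(14,10)=91 f(14,12)=14 f(14,14)=1
t=15: f(15,-5)=1638 f(15,-3)=4550 f(15,-1)=6330 f(15,1)=6420 f(15,3)=5004 f(15,5)=3003 f(15,7)=1365 f(15,9)=455 f(15,11)=105 f(15,13)=15 f(15,15)=1
t=16: f(16,-4)=6188 f(16,-2)=10880 f(16,0)=12750 f(16,2)=11424 f(16,4)=8007 f(16,6)=4368 f(16,8)=1820 f(16,10)=560 f(16,12)=120 f(16,14)=16 f(16,16)=1
t=17: f(17,-5)=6188 f(17,-3)=17068 f(17,-1)=23630 f(17,1)=24174 f(17,3)=19431 f(17,5)=12375 f(17,7)=6188 f(17,9)=2380 f(17,11)=680 f(17,13)=136 f(17,15)=17 f(17,17)=1
t=18: f(18,-4)=23256 f(18,-2)=40698 f(18,0)=47804 f(18,2)=43605 f(18,4)=31806 f(18,6)=18563 f(18,8)=8568 f(18,10)=3060 f(18,12)=816 f(18,14)=153 f(18,16)=18 f(18,18)=1
t=19: f(19,-5)=23256 f(19,-3)=63954 f(19,-1)=88502 f(19,1)=91409 f(19,3)=75411 f(19,5)=50369 f(19,7)=27131 f(19,9)=11628 f(19,11)=3876 f(19,13)=969 f(19,15)=171 f(19,17)=19 f(19,19)=1
t=20: f(20,-4)=87210 f(20,-2)=152456 f(20,0)=179911 f(20,2)=166820 f(20,4)=125780 f(20,6)=77500 f(20,8)=38759 f(20,10)=15504 f(20,12)=4845 f(20,14)=1140 f(20,16)=190 f(20,18)=20 f(20,20)=1
t=21: f(21,-5)=87210 f(21,-3)=239666 f(21,-1)=332367 f(21,1)=346731 f(21,3)=292600 f(21,5)=203280 f(21,7)=116259 f(21,9)=54263 f(21,11)=20349 f(21,13)=5985 f(21,15)=1330 f(21,17)=210 f(21,19)=21 f(21,21)=1
t=22: f(22,-4)=326876 f(22,-2)=572033 f(22,0)=679098 f(22,2)=639331 f(22,4)=495880 f(22,6)=319539 f(22,8)=170522 f(22,10)=74612 f(22,12)=26334 f(22,14)=7315 f(22,16)=1540 f(22,18)=231 f(22,20)=22 f(22,22)=1
t=23: f(23,-5)=326876 f(23,-3)=898909 f(23,-1)=1251131 f(23,1)=1318429 f(23,3)=1135211 f(23,5)=815419 f(23,7)=490061 f(23,9)=245134 f(23,11)=100946 f(23,13)=33649 f(23,15)=8855 f(23,17)=1771 f(23,19)=253 f(23,21)=23 f(23,23)=1
t=24: f(24,-4)=1225785 f(24,-2)=2150040 f(24,0)=2569560 f(24,2)=2453640 f(24,4)=1950630 f(24,6)=1305480 f(24,8)=735195 f(24,10)=346080 f(24,12)=134595 f(24,14)=42504 f(24,16)=10626 f(24,18)=2024 f(24,20)=276 f(24,22)=24 f(24,24)=1
t=25: f(25,-5)=1225785 f(25,-3)=3375825 f(25,-1)=4719600 f(25,1)=5023200 f(25,3)=4404270 f(25,5)=3256110 f(25,7)=2040675 f(25,9)=1081275 f(25,11)=480675 f(25,13)=177099 f(25,15)=53130 f(25,17)=12650 f(25,19)=2300 f(25,21)=300 f(25,23)=25 f(25,25)=1
t=26: f(26,-4)=4601610 f(26,-2)=8095425 f(26,0)=9742800 f(26,2)=9427470 f(26,4)=7660380 f(26,6)=5296785 f(26,8)=3121950 f(26,10)=1561950 f(26,12)=657774 f(26,14)=230229 f(26,16)=65780 f(26,18)=14950 f(26,20)=2600 f(26,22)=325 f(26,24)=26 f(26,26)=1
t=27: f(27,-5)=4601610 f(27,-3)=12697035 f(27,-1)=17838225 f(27,1)=19170270 f(27,3)=17087850 f(27,5)=12957165 f(27,7)=8418735 f(27,9)=4683900 f(27,11)=2219724 f(27,13)=888003 f(27,15)=296009 f(27,17)=80730 f(27,19)=17550 f(27,21)=2925 f(27,23)=351 f(27,25)=27 f(27,27)=1
t=28: f(28,-4)=17298645 f(28,-2)=30535260 f(28,0)=37008495 f(28,2)=36258120 f(28,4)=30045015 f(28,6)=21375900 f(28,8)=13102635 f(28,10)=6903624 f(28,12)=3107727 f(28,14)=1184012 f(28,16)=376739 f(28,18)=98280 f(28,20)=20475 f(28,22)=3276 f(28,24)=378 f(28,26)=28 f(28,28)=1
Σ_s f(28,s) = 197318610
P = 197318610/268435456 = 98659305/134217728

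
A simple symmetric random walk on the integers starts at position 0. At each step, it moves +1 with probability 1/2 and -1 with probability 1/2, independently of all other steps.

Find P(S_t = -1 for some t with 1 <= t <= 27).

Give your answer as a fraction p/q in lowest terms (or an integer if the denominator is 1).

Answer: 28539857/33554432

Derivation:
Count via complement. Let g(t,s) = #length-t paths at position s with S_1..S_t all ≠ -1.
g(t,s) = g(t-1,s-1) + g(t-1,s+1) for s ≠ -1; g(t,-1) = 0.
t=0: g(0,0)=1
t=1: g(1,1)=1
t=2: g(2,0)=1 g(2,2)=1
t=3: g(3,1)=2 g(3,3)=1
t=4: g(4,0)=2 g(4,2)=3 g(4,4)=1
t=5: g(5,1)=5 g(5,3)=4 g(5,5)=1
t=6: g(6,0)=5 g(6,2)=9 g(6,4)=5 g(6,6)=1
t=7: g(7,1)=14 g(7,3)=14 g(7,5)=6 g(7,7)=1
t=8: g(8,0)=14 g(8,2)=28 g(8,4)=20 g(8,6)=7 g(8,8)=1
t=9: g(9,1)=42 g(9,3)=48 g(9,5)=27 g(9,7)=8 g(9,9)=1
t=10: g(10,0)=42 g(10,2)=90 g(10,4)=75 g(10,6)=35 g(10,8)=9 g(10,10)=1
t=11: g(11,1)=132 g(11,3)=165 g(11,5)=110 g(11,7)=44 g(11,9)=10 g(11,11)=1
t=12: g(12,0)=132 g(12,2)=297 g(12,4)=275 g(12,6)=154 g(12,8)=54 g(12,10)=11 g(12,12)=1
t=13: g(13,1)=429 g(13,3)=572 g(13,5)=429 g(13,7)=208 g(13,9)=65 g(13,11)=12 g(13,13)=1
t=14: g(14,0)=429 g(14,2)=1001 g(14,4)=1001 g(14,6)=637 g(14,8)=273 g(14,10)=77 g(14,12)=13 g(14,14)=1
t=15: g(15,1)=1430 g(15,3)=2002 g(15,5)=1638 g(15,7)=910 g(15,9)=350 g(15,11)=90 g(15,13)=14 g(15,15)=1
t=16: g(16,0)=1430 g(16,2)=3432 g(16,4)=3640 g(16,6)=2548 g(16,8)=1260 g(16,10)=440 g(16,12)=104 g(16,14)=15 g(16,16)=1
t=17: g(17,1)=4862 g(17,3)=7072 g(17,5)=6188 g(17,7)=3808 g(17,9)=1700 g(17,11)=544 g(17,13)=119 g(17,15)=16 g(17,17)=1
t=18: g(18,0)=4862 g(18,2)=11934 g(18,4)=13260 g(18,6)=9996 g(18,8)=5508 g(18,10)=2244 g(18,12)=663 g(18,14)=135 g(18,16)=17 g(18,18)=1
t=19: g(19,1)=16796 g(19,3)=25194 g(19,5)=23256 g(19,7)=15504 g(19,9)=7752 g(19,11)=2907 g(19,13)=798 g(19,15)=152 g(19,17)=18 g(19,19)=1
t=20: g(20,0)=16796 g(20,2)=41990 g(20,4)=48450 g(20,6)=38760 g(20,8)=23256 g(20,10)=10659 g(20,12)=3705 g(20,14)=950 g(20,16)=170 g(20,18)=19 g(20,20)=1
t=21: g(21,1)=58786 g(21,3)=90440 g(21,5)=87210 g(21,7)=62016 g(21,9)=33915 g(21,11)=14364 g(21,13)=4655 g(21,15)=1120 g(21,17)=189 g(21,19)=20 g(21,21)=1
t=22: g(22,0)=58786 g(22,2)=149226 g(22,4)=177650 g(22,6)=149226 g(22,8)=95931 g(22,10)=48279 g(22,12)=19019 g(22,14)=5775 g(22,16)=1309 g(22,18)=209 g(22,20)=21 g(22,22)=1
t=23: g(23,1)=208012 g(23,3)=326876 g(23,5)=326876 g(23,7)=245157 g(23,9)=144210 g(23,11)=67298 g(23,13)=24794 g(23,15)=7084 g(23,17)=1518 g(23,19)=230 g(23,21)=22 g(23,23)=1
t=24: g(24,0)=208012 g(24,2)=534888 g(24,4)=653752 g(24,6)=572033 g(24,8)=389367 g(24,10)=211508 g(24,12)=92092 g(24,14)=31878 g(24,16)=8602 g(24,18)=1748 g(24,20)=252 g(24,22)=23 g(24,24)=1
t=25: g(25,1)=742900 g(25,3)=1188640 g(25,5)=1225785 g(25,7)=961400 g(25,9)=600875 g(25,11)=303600 g(25,13)=123970 g(25,15)=40480 g(25,17)=10350 g(25,19)=2000 g(25,21)=275 g(25,23)=24 g(25,25)=1
t=26: g(26,0)=742900 g(26,2)=1931540 g(26,4)=2414425 g(26,6)=2187185 g(26,8)=1562275 g(26,10)=904475 g(26,12)=427570 g(26,14)=164450 g(26,16)=50830 g(26,18)=12350 g(26,20)=2275 g(26,22)=299 g(26,24)=25 g(26,26)=1
t=27: g(27,1)=2674440 g(27,3)=4345965 g(27,5)=4601610 g(27,7)=3749460 g(27,9)=2466750 g(27,11)=1332045 g(27,13)=592020 g(27,15)=215280 g(27,17)=63180 g(27,19)=14625 g(27,21)=2574 g(27,23)=324 g(27,25)=26 g(27,27)=1
Paths never hitting -1: Σ_s g(27,s) = 20058300
Paths hitting -1: 2^27 - 20058300 = 114159428
P = 114159428/134217728 = 28539857/33554432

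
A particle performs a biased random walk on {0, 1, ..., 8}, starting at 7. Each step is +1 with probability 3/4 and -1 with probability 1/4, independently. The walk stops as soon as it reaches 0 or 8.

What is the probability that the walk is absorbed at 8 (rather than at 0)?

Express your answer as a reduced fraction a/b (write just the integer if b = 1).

Answer: 3279/3280

Derivation:
Biased walk: p = 3/4, q = 1/4, r = q/p = 1/3
Gambler's ruin: P(hit 8 before 0 | start at 7) = (1 - r^a)/(1 - r^N)
r^7 = 1/2187; r^8 = 1/6561
P = (1 - 1/2187) / (1 - 1/6561) = 2186/2187 / 6560/6561 = 3279/3280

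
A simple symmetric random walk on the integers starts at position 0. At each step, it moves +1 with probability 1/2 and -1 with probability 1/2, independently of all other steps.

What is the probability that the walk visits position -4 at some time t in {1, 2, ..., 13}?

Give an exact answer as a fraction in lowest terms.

Answer: 1093/4096

Derivation:
Count via complement. Let g(t,s) = #length-t paths at position s with S_1..S_t all ≠ -4.
g(t,s) = g(t-1,s-1) + g(t-1,s+1) for s ≠ -4; g(t,-4) = 0.
t=0: g(0,0)=1
t=1: g(1,-1)=1 g(1,1)=1
t=2: g(2,-2)=1 g(2,0)=2 g(2,2)=1
t=3: g(3,-3)=1 g(3,-1)=3 g(3,1)=3 g(3,3)=1
t=4: g(4,-2)=4 g(4,0)=6 g(4,2)=4 g(4,4)=1
t=5: g(5,-3)=4 g(5,-1)=10 g(5,1)=10 g(5,3)=5 g(5,5)=1
t=6: g(6,-2)=14 g(6,0)=20 g(6,2)=15 g(6,4)=6 g(6,6)=1
t=7: g(7,-3)=14 g(7,-1)=34 g(7,1)=35 g(7,3)=21 g(7,5)=7 g(7,7)=1
t=8: g(8,-2)=48 g(8,0)=69 g(8,2)=56 g(8,4)=28 g(8,6)=8 g(8,8)=1
t=9: g(9,-3)=48 g(9,-1)=117 g(9,1)=125 g(9,3)=84 g(9,5)=36 g(9,7)=9 g(9,9)=1
t=10: g(10,-2)=165 g(10,0)=242 g(10,2)=209 g(10,4)=120 g(10,6)=45 g(10,8)=10 g(10,10)=1
t=11: g(11,-3)=165 g(11,-1)=407 g(11,1)=451 g(11,3)=329 g(11,5)=165 g(11,7)=55 g(11,9)=11 g(11,11)=1
t=12: g(12,-2)=572 g(12,0)=858 g(12,2)=780 g(12,4)=494 g(12,6)=220 g(12,8)=66 g(12,10)=12 g(12,12)=1
t=13: g(13,-3)=572 g(13,-1)=1430 g(13,1)=1638 g(13,3)=1274 g(13,5)=714 g(13,7)=286 g(13,9)=78 g(13,11)=13 g(13,13)=1
Paths never hitting -4: Σ_s g(13,s) = 6006
Paths hitting -4: 2^13 - 6006 = 2186
P = 2186/8192 = 1093/4096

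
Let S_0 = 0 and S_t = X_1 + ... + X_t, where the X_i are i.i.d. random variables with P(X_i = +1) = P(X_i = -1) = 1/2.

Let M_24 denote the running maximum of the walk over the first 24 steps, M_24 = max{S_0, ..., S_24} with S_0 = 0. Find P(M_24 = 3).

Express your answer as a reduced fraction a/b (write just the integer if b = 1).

Answer: 245157/2097152

Derivation:
Let M_24 = max(S_0,...,S_24). Use the reflection principle: for j ≥ 1, #{paths with M_24 ≥ j} = #{S_24 ≥ j} + #{S_24 ≥ j+1}.
By reflection, #{M_24 ≥ 3} = #{S_24 ≥ 3} + #{S_24 ≥ 4} = 4540386 + 4540386 = 9080772.
#{M_24 ≥ 4} = #{S_24 ≥ 4} + #{S_24 ≥ 5} = 4540386 + 2579130 = 7119516.
#{M_24 = 3} = 9080772 - 7119516 = 1961256.
P(M_24 = 3) = 1961256/16777216 = 245157/2097152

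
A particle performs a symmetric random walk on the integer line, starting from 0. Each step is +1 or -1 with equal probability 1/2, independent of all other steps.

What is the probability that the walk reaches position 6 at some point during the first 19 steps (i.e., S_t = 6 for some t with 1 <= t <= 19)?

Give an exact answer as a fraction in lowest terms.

Answer: 10949/65536

Derivation:
Count via complement. Let g(t,s) = #length-t paths at position s with S_1..S_t all ≠ 6.
g(t,s) = g(t-1,s-1) + g(t-1,s+1) for s ≠ 6; g(t,6) = 0.
t=0: g(0,0)=1
t=1: g(1,-1)=1 g(1,1)=1
t=2: g(2,-2)=1 g(2,0)=2 g(2,2)=1
t=3: g(3,-3)=1 g(3,-1)=3 g(3,1)=3 g(3,3)=1
t=4: g(4,-4)=1 g(4,-2)=4 g(4,0)=6 g(4,2)=4 g(4,4)=1
t=5: g(5,-5)=1 g(5,-3)=5 g(5,-1)=10 g(5,1)=10 g(5,3)=5 g(5,5)=1
t=6: g(6,-6)=1 g(6,-4)=6 g(6,-2)=15 g(6,0)=20 g(6,2)=15 g(6,4)=6
t=7: g(7,-7)=1 g(7,-5)=7 g(7,-3)=21 g(7,-1)=35 g(7,1)=35 g(7,3)=21 g(7,5)=6
t=8: g(8,-8)=1 g(8,-6)=8 g(8,-4)=28 g(8,-2)=56 g(8,0)=70 g(8,2)=56 g(8,4)=27
t=9: g(9,-9)=1 g(9,-7)=9 g(9,-5)=36 g(9,-3)=84 g(9,-1)=126 g(9,1)=126 g(9,3)=83 g(9,5)=27
t=10: g(10,-10)=1 g(10,-8)=10 g(10,-6)=45 g(10,-4)=120 g(10,-2)=210 g(10,0)=252 g(10,2)=209 g(10,4)=110
t=11: g(11,-11)=1 g(11,-9)=11 g(11,-7)=55 g(11,-5)=165 g(11,-3)=330 g(11,-1)=462 g(11,1)=461 g(11,3)=319 g(11,5)=110
t=12: g(12,-12)=1 g(12,-10)=12 g(12,-8)=66 g(12,-6)=220 g(12,-4)=495 g(12,-2)=792 g(12,0)=923 g(12,2)=780 g(12,4)=429
t=13: g(13,-13)=1 g(13,-11)=13 g(13,-9)=78 g(13,-7)=286 g(13,-5)=715 g(13,-3)=1287 g(13,-1)=1715 g(13,1)=1703 g(13,3)=1209 g(13,5)=429
t=14: g(14,-14)=1 g(14,-12)=14 g(14,-10)=91 g(14,-8)=364 g(14,-6)=1001 g(14,-4)=2002 g(14,-2)=3002 g(14,0)=3418 g(14,2)=2912 g(14,4)=1638
t=15: g(15,-15)=1 g(15,-13)=15 g(15,-11)=105 g(15,-9)=455 g(15,-7)=1365 g(15,-5)=3003 g(15,-3)=5004 g(15,-1)=6420 g(15,1)=6330 g(15,3)=4550 g(15,5)=1638
t=16: g(16,-16)=1 g(16,-14)=16 g(16,-12)=120 g(16,-10)=560 g(16,-8)=1820 g(16,-6)=4368 g(16,-4)=8007 g(16,-2)=11424 g(16,0)=12750 g(16,2)=10880 g(16,4)=6188
t=17: g(17,-17)=1 g(17,-15)=17 g(17,-13)=136 g(17,-11)=680 g(17,-9)=2380 g(17,-7)=6188 g(17,-5)=12375 g(17,-3)=19431 g(17,-1)=24174 g(17,1)=23630 g(17,3)=17068 g(17,5)=6188
t=18: g(18,-18)=1 g(18,-16)=18 g(18,-14)=153 g(18,-12)=816 g(18,-10)=3060 g(18,-8)=8568 g(18,-6)=18563 g(18,-4)=31806 g(18,-2)=43605 g(18,0)=47804 g(18,2)=40698 g(18,4)=23256
t=19: g(19,-19)=1 g(19,-17)=19 g(19,-15)=171 g(19,-13)=969 g(19,-11)=3876 g(19,-9)=11628 g(19,-7)=27131 g(19,-5)=50369 g(19,-3)=75411 g(19,-1)=91409 g(19,1)=88502 g(19,3)=63954 g(19,5)=23256
Paths never hitting 6: Σ_s g(19,s) = 436696
Paths hitting 6: 2^19 - 436696 = 87592
P = 87592/524288 = 10949/65536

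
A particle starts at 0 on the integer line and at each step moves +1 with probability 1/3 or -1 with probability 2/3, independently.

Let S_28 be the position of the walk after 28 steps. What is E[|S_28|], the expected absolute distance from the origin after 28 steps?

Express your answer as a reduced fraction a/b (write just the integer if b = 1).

S_28 takes values m ≡ 0 (mod 2) with |m| ≤ 28; P(S_28=m) = C(28,(28+m)/2) · (1/3)^((28+m)/2) · (2/3)^((28-m)/2).
Distribution: P(S=-28)=268435456/22876792454961, P(S=-26)=3758096384/22876792454961, P(S=-24)=939524096/847288609443, P(S=-22)=12213813248/2541865828329, P(S=-20)=38168166400/2541865828329, P(S=-18)=30534533120/847288609443, P(S=-16)=175573565440/2541865828329, P(S=-14)=275901317120/2541865828329, P(S=-12)=120706826240/847288609443, P(S=-10)=1207068262400/7625597484987, P(S=-8)=1146714849280/7625597484987, P(S=-6)=104246804480/847288609443, P(S=-4)=221524459520/2541865828329, P(S=-2)=136322744320/2541865828329, P(S=0)=24343347200/847288609443, P(S=2)=34080686080/2541865828329, P(S=4)=13845278720/2541865828329, P(S=6)=1628856320/847288609443, P(S=8)=4479354880/7625597484987, P(S=10)=1178777600/7625597484987, P(S=12)=29469440/847288609443, P(S=14)=16839680/2541865828329, P(S=16)=2679040/2541865828329, P(S=18)=116480/847288609443, P(S=20)=36400/2541865828329, P(S=22)=2912/2541865828329, P(S=24)=56/847288609443, P(S=26)=56/22876792454961, P(S=28)=1/22876792454961
E[|S_28|] = Σ_m |m|·P(S_28=m) = 216578218395532/22876792454961

Answer: 216578218395532/22876792454961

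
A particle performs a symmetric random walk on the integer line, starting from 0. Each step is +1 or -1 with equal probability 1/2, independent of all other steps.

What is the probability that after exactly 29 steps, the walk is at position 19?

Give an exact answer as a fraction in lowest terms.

To reach position 19 after 29 steps: need 24 steps of +1 and 5 of -1.
Favorable paths: C(29,24) = 118755
Total paths: 2^29 = 536870912
P = 118755/536870912 = 118755/536870912

Answer: 118755/536870912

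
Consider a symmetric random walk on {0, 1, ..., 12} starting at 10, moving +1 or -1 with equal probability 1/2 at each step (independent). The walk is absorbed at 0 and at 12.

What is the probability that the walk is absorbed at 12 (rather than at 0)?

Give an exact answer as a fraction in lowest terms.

Symmetric walk (p = 1/2): the harmonic-function argument gives P(hit 12 before 0 | start at 10) = a/N.
P = 10/12 = 5/6

Answer: 5/6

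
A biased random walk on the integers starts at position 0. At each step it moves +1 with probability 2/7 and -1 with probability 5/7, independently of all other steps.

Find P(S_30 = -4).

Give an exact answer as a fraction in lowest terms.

Answer: 106928437500000000000000/3219905755813179726837607

Derivation:
To reach position -4 after 30 steps: need 13 steps of +1 and 17 steps of -1.
Number of such sequences: C(30,13) = 119759850
Each has probability (2/7)^13 · (5/7)^17 = 6250000000000000/22539340290692258087863249
P = 119759850 · 6250000000000000/22539340290692258087863249 = 106928437500000000000000/3219905755813179726837607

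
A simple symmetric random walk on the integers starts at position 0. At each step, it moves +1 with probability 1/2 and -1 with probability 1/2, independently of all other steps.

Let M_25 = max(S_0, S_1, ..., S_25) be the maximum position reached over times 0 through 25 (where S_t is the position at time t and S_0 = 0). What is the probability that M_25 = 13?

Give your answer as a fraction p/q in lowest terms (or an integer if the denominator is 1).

Let M_25 = max(S_0,...,S_25). Use the reflection principle: for j ≥ 1, #{paths with M_25 ≥ j} = #{S_25 ≥ j} + #{S_25 ≥ j+1}.
By reflection, #{M_25 ≥ 13} = #{S_25 ≥ 13} + #{S_25 ≥ 14} = 245506 + 68406 = 313912.
#{M_25 ≥ 14} = #{S_25 ≥ 14} + #{S_25 ≥ 15} = 68406 + 68406 = 136812.
#{M_25 = 13} = 313912 - 136812 = 177100.
P(M_25 = 13) = 177100/33554432 = 44275/8388608

Answer: 44275/8388608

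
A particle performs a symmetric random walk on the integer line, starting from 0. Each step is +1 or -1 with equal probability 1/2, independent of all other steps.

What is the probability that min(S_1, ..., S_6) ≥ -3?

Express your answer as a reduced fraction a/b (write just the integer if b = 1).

Answer: 7/8

Derivation:
Let f(t,s) = #length-t paths at position s with S_1..S_t all ≥ -3.
f(t,s) = f(t-1,s-1) + f(t-1,s+1) for s ≥ -3; f(t,s) = 0 for s < -3.
t=0: f(0,0)=1
t=1: f(1,-1)=1 f(1,1)=1
t=2: f(2,-2)=1 f(2,0)=2 f(2,2)=1
t=3: f(3,-3)=1 f(3,-1)=3 f(3,1)=3 f(3,3)=1
t=4: f(4,-2)=4 f(4,0)=6 f(4,2)=4 f(4,4)=1
t=5: f(5,-3)=4 f(5,-1)=10 f(5,1)=10 f(5,3)=5 f(5,5)=1
t=6: f(6,-2)=14 f(6,0)=20 f(6,2)=15 f(6,4)=6 f(6,6)=1
Σ_s f(6,s) = 56
P = 56/64 = 7/8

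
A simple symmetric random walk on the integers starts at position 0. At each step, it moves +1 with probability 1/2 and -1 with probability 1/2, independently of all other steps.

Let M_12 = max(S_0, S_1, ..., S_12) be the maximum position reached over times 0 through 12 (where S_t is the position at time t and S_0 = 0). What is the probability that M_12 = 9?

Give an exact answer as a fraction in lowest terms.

Let M_12 = max(S_0,...,S_12). Use the reflection principle: for j ≥ 1, #{paths with M_12 ≥ j} = #{S_12 ≥ j} + #{S_12 ≥ j+1}.
By reflection, #{M_12 ≥ 9} = #{S_12 ≥ 9} + #{S_12 ≥ 10} = 13 + 13 = 26.
#{M_12 ≥ 10} = #{S_12 ≥ 10} + #{S_12 ≥ 11} = 13 + 1 = 14.
#{M_12 = 9} = 26 - 14 = 12.
P(M_12 = 9) = 12/4096 = 3/1024

Answer: 3/1024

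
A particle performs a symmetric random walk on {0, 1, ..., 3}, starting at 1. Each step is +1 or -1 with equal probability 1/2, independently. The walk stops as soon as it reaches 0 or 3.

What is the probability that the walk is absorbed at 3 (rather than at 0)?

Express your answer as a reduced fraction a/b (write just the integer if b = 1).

Symmetric walk (p = 1/2): the harmonic-function argument gives P(hit 3 before 0 | start at 1) = a/N.
P = 1/3 = 1/3

Answer: 1/3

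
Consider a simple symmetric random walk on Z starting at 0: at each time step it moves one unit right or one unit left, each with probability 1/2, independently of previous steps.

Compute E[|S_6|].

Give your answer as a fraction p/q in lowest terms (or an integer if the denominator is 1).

Answer: 15/8

Derivation:
S_6 takes values m ≡ 0 (mod 2) with |m| ≤ 6; P(S_6=m) = C(6,(6+m)/2)/2^6.
Total paths: 2^6 = 64
Distribution: P(S=-6)=1/64, P(S=-4)=6/64, P(S=-2)=15/64, P(S=0)=20/64, P(S=2)=15/64, P(S=4)=6/64, P(S=6)=1/64
E[|S_6|] = Σ_m |m|·P(S_6=m) = 120/64 = 15/8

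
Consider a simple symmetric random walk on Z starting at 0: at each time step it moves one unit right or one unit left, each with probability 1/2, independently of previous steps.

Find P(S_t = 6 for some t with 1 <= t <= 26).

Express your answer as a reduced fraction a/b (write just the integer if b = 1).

Answer: 16628809/67108864

Derivation:
Count via complement. Let g(t,s) = #length-t paths at position s with S_1..S_t all ≠ 6.
g(t,s) = g(t-1,s-1) + g(t-1,s+1) for s ≠ 6; g(t,6) = 0.
t=0: g(0,0)=1
t=1: g(1,-1)=1 g(1,1)=1
t=2: g(2,-2)=1 g(2,0)=2 g(2,2)=1
t=3: g(3,-3)=1 g(3,-1)=3 g(3,1)=3 g(3,3)=1
t=4: g(4,-4)=1 g(4,-2)=4 g(4,0)=6 g(4,2)=4 g(4,4)=1
t=5: g(5,-5)=1 g(5,-3)=5 g(5,-1)=10 g(5,1)=10 g(5,3)=5 g(5,5)=1
t=6: g(6,-6)=1 g(6,-4)=6 g(6,-2)=15 g(6,0)=20 g(6,2)=15 g(6,4)=6
t=7: g(7,-7)=1 g(7,-5)=7 g(7,-3)=21 g(7,-1)=35 g(7,1)=35 g(7,3)=21 g(7,5)=6
t=8: g(8,-8)=1 g(8,-6)=8 g(8,-4)=28 g(8,-2)=56 g(8,0)=70 g(8,2)=56 g(8,4)=27
t=9: g(9,-9)=1 g(9,-7)=9 g(9,-5)=36 g(9,-3)=84 g(9,-1)=126 g(9,1)=126 g(9,3)=83 g(9,5)=27
t=10: g(10,-10)=1 g(10,-8)=10 g(10,-6)=45 g(10,-4)=120 g(10,-2)=210 g(10,0)=252 g(10,2)=209 g(10,4)=110
t=11: g(11,-11)=1 g(11,-9)=11 g(11,-7)=55 g(11,-5)=165 g(11,-3)=330 g(11,-1)=462 g(11,1)=461 g(11,3)=319 g(11,5)=110
t=12: g(12,-12)=1 g(12,-10)=12 g(12,-8)=66 g(12,-6)=220 g(12,-4)=495 g(12,-2)=792 g(12,0)=923 g(12,2)=780 g(12,4)=429
t=13: g(13,-13)=1 g(13,-11)=13 g(13,-9)=78 g(13,-7)=286 g(13,-5)=715 g(13,-3)=1287 g(13,-1)=1715 g(13,1)=1703 g(13,3)=1209 g(13,5)=429
t=14: g(14,-14)=1 g(14,-12)=14 g(14,-10)=91 g(14,-8)=364 g(14,-6)=1001 g(14,-4)=2002 g(14,-2)=3002 g(14,0)=3418 g(14,2)=2912 g(14,4)=1638
t=15: g(15,-15)=1 g(15,-13)=15 g(15,-11)=105 g(15,-9)=455 g(15,-7)=1365 g(15,-5)=3003 g(15,-3)=5004 g(15,-1)=6420 g(15,1)=6330 g(15,3)=4550 g(15,5)=1638
t=16: g(16,-16)=1 g(16,-14)=16 g(16,-12)=120 g(16,-10)=560 g(16,-8)=1820 g(16,-6)=4368 g(16,-4)=8007 g(16,-2)=11424 g(16,0)=12750 g(16,2)=10880 g(16,4)=6188
t=17: g(17,-17)=1 g(17,-15)=17 g(17,-13)=136 g(17,-11)=680 g(17,-9)=2380 g(17,-7)=6188 g(17,-5)=12375 g(17,-3)=19431 g(17,-1)=24174 g(17,1)=23630 g(17,3)=17068 g(17,5)=6188
t=18: g(18,-18)=1 g(18,-16)=18 g(18,-14)=153 g(18,-12)=816 g(18,-10)=3060 g(18,-8)=8568 g(18,-6)=18563 g(18,-4)=31806 g(18,-2)=43605 g(18,0)=47804 g(18,2)=40698 g(18,4)=23256
t=19: g(19,-19)=1 g(19,-17)=19 g(19,-15)=171 g(19,-13)=969 g(19,-11)=3876 g(19,-9)=11628 g(19,-7)=27131 g(19,-5)=50369 g(19,-3)=75411 g(19,-1)=91409 g(19,1)=88502 g(19,3)=63954 g(19,5)=23256
t=20: g(20,-20)=1 g(20,-18)=20 g(20,-16)=190 g(20,-14)=1140 g(20,-12)=4845 g(20,-10)=15504 g(20,-8)=38759 g(20,-6)=77500 g(20,-4)=125780 g(20,-2)=166820 g(20,0)=179911 g(20,2)=152456 g(20,4)=87210
t=21: g(21,-21)=1 g(21,-19)=21 g(21,-17)=210 g(21,-15)=1330 g(21,-13)=5985 g(21,-11)=20349 g(21,-9)=54263 g(21,-7)=116259 g(21,-5)=203280 g(21,-3)=292600 g(21,-1)=346731 g(21,1)=332367 g(21,3)=239666 g(21,5)=87210
t=22: g(22,-22)=1 g(22,-20)=22 g(22,-18)=231 g(22,-16)=1540 g(22,-14)=7315 g(22,-12)=26334 g(22,-10)=74612 g(22,-8)=170522 g(22,-6)=319539 g(22,-4)=495880 g(22,-2)=639331 g(22,0)=679098 g(22,2)=572033 g(22,4)=326876
t=23: g(23,-23)=1 g(23,-21)=23 g(23,-19)=253 g(23,-17)=1771 g(23,-15)=8855 g(23,-13)=33649 g(23,-11)=100946 g(23,-9)=245134 g(23,-7)=490061 g(23,-5)=815419 g(23,-3)=1135211 g(23,-1)=1318429 g(23,1)=1251131 g(23,3)=898909 g(23,5)=326876
t=24: g(24,-24)=1 g(24,-22)=24 g(24,-20)=276 g(24,-18)=2024 g(24,-16)=10626 g(24,-14)=42504 g(24,-12)=134595 g(24,-10)=346080 g(24,-8)=735195 g(24,-6)=1305480 g(24,-4)=1950630 g(24,-2)=2453640 g(24,0)=2569560 g(24,2)=2150040 g(24,4)=1225785
t=25: g(25,-25)=1 g(25,-23)=25 g(25,-21)=300 g(25,-19)=2300 g(25,-17)=12650 g(25,-15)=53130 g(25,-13)=177099 g(25,-11)=480675 g(25,-9)=1081275 g(25,-7)=2040675 g(25,-5)=3256110 g(25,-3)=4404270 g(25,-1)=5023200 g(25,1)=4719600 g(25,3)=3375825 g(25,5)=1225785
t=26: g(26,-26)=1 g(26,-24)=26 g(26,-22)=325 g(26,-20)=2600 g(26,-18)=14950 g(26,-16)=65780 g(26,-14)=230229 g(26,-12)=657774 g(26,-10)=1561950 g(26,-8)=3121950 g(26,-6)=5296785 g(26,-4)=7660380 g(26,-2)=9427470 g(26,0)=9742800 g(26,2)=8095425 g(26,4)=4601610
Paths never hitting 6: Σ_s g(26,s) = 50480055
Paths hitting 6: 2^26 - 50480055 = 16628809
P = 16628809/67108864 = 16628809/67108864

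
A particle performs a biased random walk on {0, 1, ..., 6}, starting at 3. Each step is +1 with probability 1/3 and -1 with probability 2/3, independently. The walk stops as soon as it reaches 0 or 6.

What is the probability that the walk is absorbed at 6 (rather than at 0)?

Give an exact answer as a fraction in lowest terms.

Biased walk: p = 1/3, q = 2/3, r = q/p = 2
Gambler's ruin: P(hit 6 before 0 | start at 3) = (1 - r^a)/(1 - r^N)
r^3 = 8; r^6 = 64
P = (1 - 8) / (1 - 64) = -7 / -63 = 1/9

Answer: 1/9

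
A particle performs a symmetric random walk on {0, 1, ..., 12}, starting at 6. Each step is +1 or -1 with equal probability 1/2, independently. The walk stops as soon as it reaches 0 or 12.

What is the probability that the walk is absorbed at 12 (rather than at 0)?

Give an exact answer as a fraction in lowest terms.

Symmetric walk (p = 1/2): the harmonic-function argument gives P(hit 12 before 0 | start at 6) = a/N.
P = 6/12 = 1/2

Answer: 1/2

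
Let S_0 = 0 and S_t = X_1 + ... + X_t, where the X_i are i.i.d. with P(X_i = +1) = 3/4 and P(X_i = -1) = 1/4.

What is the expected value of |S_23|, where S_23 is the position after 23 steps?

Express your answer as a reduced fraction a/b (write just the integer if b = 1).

Answer: 25323197417533/2199023255552

Derivation:
S_23 takes values m ≡ 1 (mod 2) with |m| ≤ 23; P(S_23=m) = C(23,(23+m)/2) · (3/4)^((23+m)/2) · (1/4)^((23-m)/2).
Distribution: P(S=-23)=1/70368744177664, P(S=-21)=69/70368744177664, P(S=-19)=2277/70368744177664, P(S=-17)=47817/70368744177664, P(S=-15)=717255/70368744177664, P(S=-13)=8176707/70368744177664, P(S=-11)=73590363/70368744177664, P(S=-9)=536158359/70368744177664, P(S=-7)=1608475077/35184372088832, P(S=-5)=8042375385/35184372088832, P(S=-3)=33777976617/35184372088832, P(S=-1)=119758280733/35184372088832, P(S=1)=359274842199/35184372088832, P(S=3)=912005368659/35184372088832, P(S=5)=1954297218555/35184372088832, P(S=7)=3517734993399/35184372088832, P(S=9)=10553204980197/70368744177664, P(S=11)=13036312034361/70368744177664, P(S=13)=13036312034361/70368744177664, P(S=15)=10291825290285/70368744177664, P(S=17)=6175095174171/70368744177664, P(S=19)=2646469360359/70368744177664, P(S=21)=721764371007/70368744177664, P(S=23)=94143178827/70368744177664
E[|S_23|] = Σ_m |m|·P(S_23=m) = 25323197417533/2199023255552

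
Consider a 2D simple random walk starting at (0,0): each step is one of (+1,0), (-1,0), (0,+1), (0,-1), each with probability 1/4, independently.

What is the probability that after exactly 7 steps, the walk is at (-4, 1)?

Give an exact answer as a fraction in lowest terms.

Answer: 147/16384

Derivation:
Let h be the number of horizontal steps (so 7-h are vertical). To end at (-4,1) need (h-4)/2 right-steps and ((7-h)+1)/2 up-steps.
Sum over h with 4 ≤ h ≤ 6, h ≡ 0 (mod 2), 7-h ≡ 1 (mod 2):
h=4: C(7,4)·C(4,0)·C(3,2) = 35·1·3 = 105
h=6: C(7,6)·C(6,1)·C(1,1) = 7·6·1 = 42
Total favorable: 147
Total paths: 4^7 = 16384
P = 147/16384 = 147/16384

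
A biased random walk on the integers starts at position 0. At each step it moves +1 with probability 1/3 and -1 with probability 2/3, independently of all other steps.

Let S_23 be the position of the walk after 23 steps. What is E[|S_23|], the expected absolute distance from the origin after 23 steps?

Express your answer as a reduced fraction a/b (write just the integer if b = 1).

Answer: 247004221931/31381059609

Derivation:
S_23 takes values m ≡ 1 (mod 2) with |m| ≤ 23; P(S_23=m) = C(23,(23+m)/2) · (1/3)^((23+m)/2) · (2/3)^((23-m)/2).
Distribution: P(S=-23)=8388608/94143178827, P(S=-21)=96468992/94143178827, P(S=-19)=530579456/94143178827, P(S=-17)=1857028096/94143178827, P(S=-15)=4642570240/94143178827, P(S=-13)=8820883456/94143178827, P(S=-11)=4410441728/31381059609, P(S=-9)=5355536384/31381059609, P(S=-7)=5355536384/31381059609, P(S=-5)=13388840960/94143178827, P(S=-3)=9372188672/94143178827, P(S=-1)=5538111488/94143178827, P(S=1)=2769055744/94143178827, P(S=3)=1171523584/94143178827, P(S=5)=418401280/94143178827, P(S=7)=41840128/31381059609, P(S=9)=10460032/31381059609, P(S=11)=2153536/31381059609, P(S=13)=1076768/94143178827, P(S=15)=141680/94143178827, P(S=17)=14168/94143178827, P(S=19)=1012/94143178827, P(S=21)=46/94143178827, P(S=23)=1/94143178827
E[|S_23|] = Σ_m |m|·P(S_23=m) = 247004221931/31381059609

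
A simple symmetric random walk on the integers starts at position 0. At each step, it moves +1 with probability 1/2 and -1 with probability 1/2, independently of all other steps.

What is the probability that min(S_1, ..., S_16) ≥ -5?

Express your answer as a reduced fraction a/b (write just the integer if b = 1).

Let f(t,s) = #length-t paths at position s with S_1..S_t all ≥ -5.
f(t,s) = f(t-1,s-1) + f(t-1,s+1) for s ≥ -5; f(t,s) = 0 for s < -5.
t=0: f(0,0)=1
t=1: f(1,-1)=1 f(1,1)=1
t=2: f(2,-2)=1 f(2,0)=2 f(2,2)=1
t=3: f(3,-3)=1 f(3,-1)=3 f(3,1)=3 f(3,3)=1
t=4: f(4,-4)=1 f(4,-2)=4 f(4,0)=6 f(4,2)=4 f(4,4)=1
t=5: f(5,-5)=1 f(5,-3)=5 f(5,-1)=10 f(5,1)=10 f(5,3)=5 f(5,5)=1
t=6: f(6,-4)=6 f(6,-2)=15 f(6,0)=20 f(6,2)=15 f(6,4)=6 f(6,6)=1
t=7: f(7,-5)=6 f(7,-3)=21 f(7,-1)=35 f(7,1)=35 f(7,3)=21 f(7,5)=7 f(7,7)=1
t=8: f(8,-4)=27 f(8,-2)=56 f(8,0)=70 f(8,2)=56 f(8,4)=28 f(8,6)=8 f(8,8)=1
t=9: f(9,-5)=27 f(9,-3)=83 f(9,-1)=126 f(9,1)=126 f(9,3)=84 f(9,5)=36 f(9,7)=9 f(9,9)=1
t=10: f(10,-4)=110 f(10,-2)=209 f(10,0)=252 f(10,2)=210 f(10,4)=120 f(10,6)=45 f(10,8)=10 f(10,10)=1
t=11: f(11,-5)=110 f(11,-3)=319 f(11,-1)=461 f(11,1)=462 f(11,3)=330 f(11,5)=165 f(11,7)=55 f(11,9)=11 f(11,11)=1
t=12: f(12,-4)=429 f(12,-2)=780 f(12,0)=923 f(12,2)=792 f(12,4)=495 f(12,6)=220 f(12,8)=66 f(12,10)=12 f(12,12)=1
t=13: f(13,-5)=429 f(13,-3)=1209 f(13,-1)=1703 f(13,1)=1715 f(13,3)=1287 f(13,5)=715 f(13,7)=286 f(13,9)=78 f(13,11)=13 f(13,13)=1
t=14: f(14,-4)=1638 f(14,-2)=2912 f(14,0)=3418 f(14,2)=3002 f(14,4)=2002 f(14,6)=1001 f(14,8)=364 f(14,10)=91 f(14,12)=14 f(14,14)=1
t=15: f(15,-5)=1638 f(15,-3)=4550 f(15,-1)=6330 f(15,1)=6420 f(15,3)=5004 f(15,5)=3003 f(15,7)=1365 f(15,9)=455 f(15,11)=105 f(15,13)=15 f(15,15)=1
t=16: f(16,-4)=6188 f(16,-2)=10880 f(16,0)=12750 f(16,2)=11424 f(16,4)=8007 f(16,6)=4368 f(16,8)=1820 f(16,10)=560 f(16,12)=120 f(16,14)=16 f(16,16)=1
Σ_s f(16,s) = 56134
P = 56134/65536 = 28067/32768

Answer: 28067/32768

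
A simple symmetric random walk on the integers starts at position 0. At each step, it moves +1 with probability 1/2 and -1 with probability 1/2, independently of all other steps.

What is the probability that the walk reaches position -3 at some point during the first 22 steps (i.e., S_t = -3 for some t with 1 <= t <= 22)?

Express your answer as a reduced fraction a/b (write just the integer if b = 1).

Answer: 548895/1048576

Derivation:
Count via complement. Let g(t,s) = #length-t paths at position s with S_1..S_t all ≠ -3.
g(t,s) = g(t-1,s-1) + g(t-1,s+1) for s ≠ -3; g(t,-3) = 0.
t=0: g(0,0)=1
t=1: g(1,-1)=1 g(1,1)=1
t=2: g(2,-2)=1 g(2,0)=2 g(2,2)=1
t=3: g(3,-1)=3 g(3,1)=3 g(3,3)=1
t=4: g(4,-2)=3 g(4,0)=6 g(4,2)=4 g(4,4)=1
t=5: g(5,-1)=9 g(5,1)=10 g(5,3)=5 g(5,5)=1
t=6: g(6,-2)=9 g(6,0)=19 g(6,2)=15 g(6,4)=6 g(6,6)=1
t=7: g(7,-1)=28 g(7,1)=34 g(7,3)=21 g(7,5)=7 g(7,7)=1
t=8: g(8,-2)=28 g(8,0)=62 g(8,2)=55 g(8,4)=28 g(8,6)=8 g(8,8)=1
t=9: g(9,-1)=90 g(9,1)=117 g(9,3)=83 g(9,5)=36 g(9,7)=9 g(9,9)=1
t=10: g(10,-2)=90 g(10,0)=207 g(10,2)=200 g(10,4)=119 g(10,6)=45 g(10,8)=10 g(10,10)=1
t=11: g(11,-1)=297 g(11,1)=407 g(11,3)=319 g(11,5)=164 g(11,7)=55 g(11,9)=11 g(11,11)=1
t=12: g(12,-2)=297 g(12,0)=704 g(12,2)=726 g(12,4)=483 g(12,6)=219 g(12,8)=66 g(12,10)=12 g(12,12)=1
t=13: g(13,-1)=1001 g(13,1)=1430 g(13,3)=1209 g(13,5)=702 g(13,7)=285 g(13,9)=78 g(13,11)=13 g(13,13)=1
t=14: g(14,-2)=1001 g(14,0)=2431 g(14,2)=2639 g(14,4)=1911 g(14,6)=987 g(14,8)=363 g(14,10)=91 g(14,12)=14 g(14,14)=1
t=15: g(15,-1)=3432 g(15,1)=5070 g(15,3)=4550 g(15,5)=2898 g(15,7)=1350 g(15,9)=454 g(15,11)=105 g(15,13)=15 g(15,15)=1
t=16: g(16,-2)=3432 g(16,0)=8502 g(16,2)=9620 g(16,4)=7448 g(16,6)=4248 g(16,8)=1804 g(16,10)=559 g(16,12)=120 g(16,14)=16 g(16,16)=1
t=17: g(17,-1)=11934 g(17,1)=18122 g(17,3)=17068 g(17,5)=11696 g(17,7)=6052 g(17,9)=2363 g(17,11)=679 g(17,13)=136 g(17,15)=17 g(17,17)=1
t=18: g(18,-2)=11934 g(18,0)=30056 g(18,2)=35190 g(18,4)=28764 g(18,6)=17748 g(18,8)=8415 g(18,10)=3042 g(18,12)=815 g(18,14)=153 g(18,16)=18 g(18,18)=1
t=19: g(19,-1)=41990 g(19,1)=65246 g(19,3)=63954 g(19,5)=46512 g(19,7)=26163 g(19,9)=11457 g(19,11)=3857 g(19,13)=968 g(19,15)=171 g(19,17)=19 g(19,19)=1
t=20: g(20,-2)=41990 g(20,0)=107236 g(20,2)=129200 g(20,4)=110466 g(20,6)=72675 g(20,8)=37620 g(20,10)=15314 g(20,12)=4825 g(20,14)=1139 g(20,16)=190 g(20,18)=20 g(20,20)=1
t=21: g(21,-1)=149226 g(21,1)=236436 g(21,3)=239666 g(21,5)=183141 g(21,7)=110295 g(21,9)=52934 g(21,11)=20139 g(21,13)=5964 g(21,15)=1329 g(21,17)=210 g(21,19)=21 g(21,21)=1
t=22: g(22,-2)=149226 g(22,0)=385662 g(22,2)=476102 g(22,4)=422807 g(22,6)=293436 g(22,8)=163229 g(22,10)=73073 g(22,12)=26103 g(22,14)=7293 g(22,16)=1539 g(22,18)=231 g(22,20)=22 g(22,22)=1
Paths never hitting -3: Σ_s g(22,s) = 1998724
Paths hitting -3: 2^22 - 1998724 = 2195580
P = 2195580/4194304 = 548895/1048576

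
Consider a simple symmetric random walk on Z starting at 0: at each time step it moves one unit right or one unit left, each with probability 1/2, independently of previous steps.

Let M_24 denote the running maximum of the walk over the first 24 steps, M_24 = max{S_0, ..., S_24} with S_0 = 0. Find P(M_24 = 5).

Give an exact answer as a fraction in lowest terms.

Answer: 81719/1048576

Derivation:
Let M_24 = max(S_0,...,S_24). Use the reflection principle: for j ≥ 1, #{paths with M_24 ≥ j} = #{S_24 ≥ j} + #{S_24 ≥ j+1}.
By reflection, #{M_24 ≥ 5} = #{S_24 ≥ 5} + #{S_24 ≥ 6} = 2579130 + 2579130 = 5158260.
#{M_24 ≥ 6} = #{S_24 ≥ 6} + #{S_24 ≥ 7} = 2579130 + 1271626 = 3850756.
#{M_24 = 5} = 5158260 - 3850756 = 1307504.
P(M_24 = 5) = 1307504/16777216 = 81719/1048576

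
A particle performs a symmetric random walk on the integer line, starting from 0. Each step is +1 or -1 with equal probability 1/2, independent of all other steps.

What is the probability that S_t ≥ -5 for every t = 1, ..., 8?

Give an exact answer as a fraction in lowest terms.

Answer: 123/128

Derivation:
Let f(t,s) = #length-t paths at position s with S_1..S_t all ≥ -5.
f(t,s) = f(t-1,s-1) + f(t-1,s+1) for s ≥ -5; f(t,s) = 0 for s < -5.
t=0: f(0,0)=1
t=1: f(1,-1)=1 f(1,1)=1
t=2: f(2,-2)=1 f(2,0)=2 f(2,2)=1
t=3: f(3,-3)=1 f(3,-1)=3 f(3,1)=3 f(3,3)=1
t=4: f(4,-4)=1 f(4,-2)=4 f(4,0)=6 f(4,2)=4 f(4,4)=1
t=5: f(5,-5)=1 f(5,-3)=5 f(5,-1)=10 f(5,1)=10 f(5,3)=5 f(5,5)=1
t=6: f(6,-4)=6 f(6,-2)=15 f(6,0)=20 f(6,2)=15 f(6,4)=6 f(6,6)=1
t=7: f(7,-5)=6 f(7,-3)=21 f(7,-1)=35 f(7,1)=35 f(7,3)=21 f(7,5)=7 f(7,7)=1
t=8: f(8,-4)=27 f(8,-2)=56 f(8,0)=70 f(8,2)=56 f(8,4)=28 f(8,6)=8 f(8,8)=1
Σ_s f(8,s) = 246
P = 246/256 = 123/128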